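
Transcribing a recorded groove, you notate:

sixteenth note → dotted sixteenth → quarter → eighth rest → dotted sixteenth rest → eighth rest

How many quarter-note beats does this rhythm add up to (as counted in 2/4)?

3

One quarter-note beat = 8 thirty-second notes.
Working in thirty-second notes: sixteenth note = 2; dotted sixteenth = 3; quarter = 8; eighth rest = 4; dotted sixteenth rest = 3; eighth rest = 4.
Total: 2 + 3 + 8 + 4 + 3 + 4 = 24.
24 ÷ 8 = 3 beats.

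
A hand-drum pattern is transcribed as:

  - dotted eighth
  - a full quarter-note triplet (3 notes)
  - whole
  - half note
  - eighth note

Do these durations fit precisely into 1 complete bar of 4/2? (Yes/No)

No

One bar of 4/2 = 32 sixteenth notes.
Working in sixteenth notes: dotted eighth = 3; a full quarter-note triplet (3 notes) (three triplet quarters span one half) = 8; whole = 16; half note = 8; eighth note = 2.
Sum: 3 + 8 + 16 + 8 + 2 = 37.
37 exceeds 32, so the answer is No.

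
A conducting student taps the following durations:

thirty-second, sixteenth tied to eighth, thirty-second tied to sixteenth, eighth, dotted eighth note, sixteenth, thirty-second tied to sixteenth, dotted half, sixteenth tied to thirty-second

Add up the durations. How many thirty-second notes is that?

52

In thirty-second notes: thirty-second = 1; sixteenth tied to eighth (sixteenth + eighth) = 6; thirty-second tied to sixteenth (thirty-second + sixteenth) = 3; eighth = 4; dotted eighth note = 6; sixteenth = 2; thirty-second tied to sixteenth (thirty-second + sixteenth) = 3; dotted half = 24; sixteenth tied to thirty-second (sixteenth + thirty-second) = 3.
Adding: 1 + 6 + 3 + 4 + 6 + 2 + 3 + 24 + 3 = 52 thirty-second notes.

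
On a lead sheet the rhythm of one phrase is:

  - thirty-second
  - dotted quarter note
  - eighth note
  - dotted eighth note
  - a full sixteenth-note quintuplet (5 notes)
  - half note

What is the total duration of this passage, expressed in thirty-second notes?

Working in thirty-second notes: thirty-second = 1; dotted quarter note = 12; eighth note = 4; dotted eighth note = 6; a full sixteenth-note quintuplet (5 notes) (five quintuplet sixteenths span one quarter) = 8; half note = 16.
Total: 1 + 12 + 4 + 6 + 8 + 16 = 47 thirty-second notes.

47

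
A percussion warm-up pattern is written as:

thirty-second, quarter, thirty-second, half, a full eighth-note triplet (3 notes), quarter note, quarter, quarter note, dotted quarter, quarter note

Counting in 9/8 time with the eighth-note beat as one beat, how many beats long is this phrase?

19.5

One eighth-note beat = 4 thirty-second notes.
Each duration in thirty-second notes: thirty-second = 1; quarter = 8; thirty-second = 1; half = 16; a full eighth-note triplet (3 notes) (three triplet eighths span one quarter) = 8; quarter note = 8; quarter = 8; quarter note = 8; dotted quarter = 12; quarter note = 8.
Altogether 1 + 8 + 1 + 16 + 8 + 8 + 8 + 8 + 12 + 8 = 78.
78 ÷ 4 = 19.5 beats.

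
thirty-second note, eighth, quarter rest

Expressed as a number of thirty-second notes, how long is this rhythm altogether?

13

In thirty-second notes: thirty-second note = 1; eighth = 4; quarter rest = 8.
Adding: 1 + 4 + 8 = 13 thirty-second notes.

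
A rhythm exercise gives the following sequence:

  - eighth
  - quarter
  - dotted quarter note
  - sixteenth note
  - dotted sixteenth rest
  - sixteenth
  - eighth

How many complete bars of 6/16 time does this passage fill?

One bar of 6/16 = 12 thirty-second notes.
Working in thirty-second notes: eighth = 4; quarter = 8; dotted quarter note = 12; sixteenth note = 2; dotted sixteenth rest = 3; sixteenth = 2; eighth = 4.
Altogether 4 + 8 + 12 + 2 + 3 + 2 + 4 = 35.
35 ÷ 12 = 2 complete bars with 11 left over.

2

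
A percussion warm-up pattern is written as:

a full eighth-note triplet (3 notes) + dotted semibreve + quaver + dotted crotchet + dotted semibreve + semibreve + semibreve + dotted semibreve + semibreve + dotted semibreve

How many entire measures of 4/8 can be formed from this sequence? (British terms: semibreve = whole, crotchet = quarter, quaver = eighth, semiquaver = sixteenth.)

One bar of 4/8 = 4 eighth notes.
Each duration in eighth notes: a full eighth-note triplet (3 notes) (three triplet eighths span one quarter) = 2; dotted semibreve = 12; quaver = 1; dotted crotchet = 3; dotted semibreve = 12; semibreve = 8; semibreve = 8; dotted semibreve = 12; semibreve = 8; dotted semibreve = 12.
Altogether 2 + 12 + 1 + 3 + 12 + 8 + 8 + 12 + 8 + 12 = 78.
78 ÷ 4 = 19 complete bars with 2 left over.

19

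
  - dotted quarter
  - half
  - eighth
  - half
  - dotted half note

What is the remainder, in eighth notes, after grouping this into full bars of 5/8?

One bar of 5/8 = 5 eighth notes.
In eighth notes: dotted quarter = 3; half = 4; eighth = 1; half = 4; dotted half note = 6.
Sum: 3 + 4 + 1 + 4 + 6 = 18.
18 ÷ 5 = 3 complete bars with 3 eighth notes remaining.

3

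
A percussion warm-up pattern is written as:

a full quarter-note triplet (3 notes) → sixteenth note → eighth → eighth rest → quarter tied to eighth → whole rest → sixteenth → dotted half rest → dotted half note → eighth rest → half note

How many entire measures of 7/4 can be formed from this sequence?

One bar of 7/4 = 28 sixteenth notes.
Working in sixteenth notes: a full quarter-note triplet (3 notes) (three triplet quarters span one half) = 8; sixteenth note = 1; eighth = 2; eighth rest = 2; quarter tied to eighth (quarter + eighth) = 6; whole rest = 16; sixteenth = 1; dotted half rest = 12; dotted half note = 12; eighth rest = 2; half note = 8.
Sum: 8 + 1 + 2 + 2 + 6 + 16 + 1 + 12 + 12 + 2 + 8 = 70.
70 ÷ 28 = 2 complete bars with 14 left over.

2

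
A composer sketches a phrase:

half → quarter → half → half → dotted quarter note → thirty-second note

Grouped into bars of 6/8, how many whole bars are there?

One bar of 6/8 = 24 thirty-second notes.
Each duration in thirty-second notes: half = 16; quarter = 8; half = 16; half = 16; dotted quarter note = 12; thirty-second note = 1.
Total: 16 + 8 + 16 + 16 + 12 + 1 = 69.
69 ÷ 24 = 2 complete bars with 21 left over.

2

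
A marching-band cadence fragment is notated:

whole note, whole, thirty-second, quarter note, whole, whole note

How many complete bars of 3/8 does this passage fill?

One bar of 3/8 = 12 thirty-second notes.
Working in thirty-second notes: whole note = 32; whole = 32; thirty-second = 1; quarter note = 8; whole = 32; whole note = 32.
Sum: 32 + 32 + 1 + 8 + 32 + 32 = 137.
137 ÷ 12 = 11 complete bars with 5 left over.

11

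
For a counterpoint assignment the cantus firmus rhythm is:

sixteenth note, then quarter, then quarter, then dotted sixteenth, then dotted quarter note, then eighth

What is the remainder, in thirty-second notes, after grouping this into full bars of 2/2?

5

One bar of 2/2 = 32 thirty-second notes.
In thirty-second notes: sixteenth note = 2; quarter = 8; quarter = 8; dotted sixteenth = 3; dotted quarter note = 12; eighth = 4.
Total: 2 + 8 + 8 + 3 + 12 + 4 = 37.
37 ÷ 32 = 1 complete bar with 5 thirty-second notes remaining.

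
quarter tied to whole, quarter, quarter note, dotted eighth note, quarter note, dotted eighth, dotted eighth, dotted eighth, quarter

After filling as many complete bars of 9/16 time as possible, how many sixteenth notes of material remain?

One bar of 9/16 = 9 sixteenth notes.
In sixteenth notes: quarter tied to whole (quarter + whole) = 20; quarter = 4; quarter note = 4; dotted eighth note = 3; quarter note = 4; dotted eighth = 3; dotted eighth = 3; dotted eighth = 3; quarter = 4.
Adding: 20 + 4 + 4 + 3 + 4 + 3 + 3 + 3 + 4 = 48.
48 ÷ 9 = 5 complete bars with 3 sixteenth notes remaining.

3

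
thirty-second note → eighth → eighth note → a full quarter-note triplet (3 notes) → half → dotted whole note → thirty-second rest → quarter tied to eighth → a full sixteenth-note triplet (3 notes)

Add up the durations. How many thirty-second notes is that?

106

Express everything in thirty-second notes: thirty-second note = 1; eighth = 4; eighth note = 4; a full quarter-note triplet (3 notes) (three triplet quarters span one half) = 16; half = 16; dotted whole note = 48; thirty-second rest = 1; quarter tied to eighth (quarter + eighth) = 12; a full sixteenth-note triplet (3 notes) (three triplet sixteenths span one eighth) = 4.
Sum: 1 + 4 + 4 + 16 + 16 + 48 + 1 + 12 + 4 = 106 thirty-second notes.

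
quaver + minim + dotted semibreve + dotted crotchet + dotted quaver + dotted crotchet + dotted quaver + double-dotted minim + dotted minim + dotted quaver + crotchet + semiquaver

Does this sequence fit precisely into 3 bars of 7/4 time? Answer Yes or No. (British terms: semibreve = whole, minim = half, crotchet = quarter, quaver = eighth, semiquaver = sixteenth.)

One bar of 7/4 = 28 sixteenth notes, so 3 bars = 84.
Each duration in sixteenth notes: quaver = 2; minim = 8; dotted semibreve = 24; dotted crotchet = 6; dotted quaver = 3; dotted crotchet = 6; dotted quaver = 3; double-dotted minim = 14; dotted minim = 12; dotted quaver = 3; crotchet = 4; semiquaver = 1.
Total: 2 + 8 + 24 + 6 + 3 + 6 + 3 + 14 + 12 + 3 + 4 + 1 = 86.
86 exceeds 84, so the answer is No.

No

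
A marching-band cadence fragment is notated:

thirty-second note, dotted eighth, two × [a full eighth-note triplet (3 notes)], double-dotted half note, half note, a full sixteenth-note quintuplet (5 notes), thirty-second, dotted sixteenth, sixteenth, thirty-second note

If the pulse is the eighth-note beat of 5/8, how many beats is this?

20.5

One eighth-note beat = 4 thirty-second notes.
Express everything in thirty-second notes: thirty-second note = 1; dotted eighth = 6; a full eighth-note triplet (3 notes) (three triplet eighths span one quarter) = 8; a full eighth-note triplet (3 notes) (three triplet eighths span one quarter) = 8; double-dotted half note = 28; half note = 16; a full sixteenth-note quintuplet (5 notes) (five quintuplet sixteenths span one quarter) = 8; thirty-second = 1; dotted sixteenth = 3; sixteenth = 2; thirty-second note = 1.
Sum: 1 + 6 + 8 + 8 + 28 + 16 + 8 + 1 + 3 + 2 + 1 = 82.
82 ÷ 4 = 20.5 beats.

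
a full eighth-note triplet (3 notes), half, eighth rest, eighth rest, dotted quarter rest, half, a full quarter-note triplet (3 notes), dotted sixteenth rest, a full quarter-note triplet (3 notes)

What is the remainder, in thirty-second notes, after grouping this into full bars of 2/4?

15

One bar of 2/4 = 16 thirty-second notes.
Convert each value to thirty-second notes: a full eighth-note triplet (3 notes) (three triplet eighths span one quarter) = 8; half = 16; eighth rest = 4; eighth rest = 4; dotted quarter rest = 12; half = 16; a full quarter-note triplet (3 notes) (three triplet quarters span one half) = 16; dotted sixteenth rest = 3; a full quarter-note triplet (3 notes) (three triplet quarters span one half) = 16.
Total: 8 + 16 + 4 + 4 + 12 + 16 + 16 + 3 + 16 = 95.
95 ÷ 16 = 5 complete bars with 15 thirty-second notes remaining.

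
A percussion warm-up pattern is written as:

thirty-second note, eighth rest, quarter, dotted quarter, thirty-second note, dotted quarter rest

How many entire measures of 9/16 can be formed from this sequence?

2

One bar of 9/16 = 18 thirty-second notes.
In thirty-second notes: thirty-second note = 1; eighth rest = 4; quarter = 8; dotted quarter = 12; thirty-second note = 1; dotted quarter rest = 12.
Altogether 1 + 4 + 8 + 12 + 1 + 12 = 38.
38 ÷ 18 = 2 complete bars with 2 left over.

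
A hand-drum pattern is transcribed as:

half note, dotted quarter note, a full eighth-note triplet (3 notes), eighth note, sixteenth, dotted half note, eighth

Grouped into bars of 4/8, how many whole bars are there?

4

One bar of 4/8 = 8 sixteenth notes.
Working in sixteenth notes: half note = 8; dotted quarter note = 6; a full eighth-note triplet (3 notes) (three triplet eighths span one quarter) = 4; eighth note = 2; sixteenth = 1; dotted half note = 12; eighth = 2.
Total: 8 + 6 + 4 + 2 + 1 + 12 + 2 = 35.
35 ÷ 8 = 4 complete bars with 3 left over.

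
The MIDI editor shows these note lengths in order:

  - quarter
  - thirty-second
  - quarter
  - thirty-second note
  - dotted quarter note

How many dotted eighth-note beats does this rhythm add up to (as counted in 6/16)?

One dotted eighth-note beat = 6 thirty-second notes.
In thirty-second notes: quarter = 8; thirty-second = 1; quarter = 8; thirty-second note = 1; dotted quarter note = 12.
Sum: 8 + 1 + 8 + 1 + 12 = 30.
30 ÷ 6 = 5 beats.

5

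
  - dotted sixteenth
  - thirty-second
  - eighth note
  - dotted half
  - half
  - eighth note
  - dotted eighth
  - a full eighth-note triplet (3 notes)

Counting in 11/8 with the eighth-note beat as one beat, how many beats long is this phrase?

16.5

One eighth-note beat = 4 thirty-second notes.
In thirty-second notes: dotted sixteenth = 3; thirty-second = 1; eighth note = 4; dotted half = 24; half = 16; eighth note = 4; dotted eighth = 6; a full eighth-note triplet (3 notes) (three triplet eighths span one quarter) = 8.
Altogether 3 + 1 + 4 + 24 + 16 + 4 + 6 + 8 = 66.
66 ÷ 4 = 16.5 beats.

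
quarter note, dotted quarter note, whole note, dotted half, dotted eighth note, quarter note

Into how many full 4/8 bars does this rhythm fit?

One bar of 4/8 = 8 sixteenth notes.
Each duration in sixteenth notes: quarter note = 4; dotted quarter note = 6; whole note = 16; dotted half = 12; dotted eighth note = 3; quarter note = 4.
Adding: 4 + 6 + 16 + 12 + 3 + 4 = 45.
45 ÷ 8 = 5 complete bars with 5 left over.

5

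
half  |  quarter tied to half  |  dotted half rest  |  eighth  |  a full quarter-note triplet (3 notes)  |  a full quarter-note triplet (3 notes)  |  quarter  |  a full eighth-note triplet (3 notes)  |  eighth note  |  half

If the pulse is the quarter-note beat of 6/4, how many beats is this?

One quarter-note beat = 2 eighth notes.
Express everything in eighth notes: half = 4; quarter tied to half (quarter + half) = 6; dotted half rest = 6; eighth = 1; a full quarter-note triplet (3 notes) (three triplet quarters span one half) = 4; a full quarter-note triplet (3 notes) (three triplet quarters span one half) = 4; quarter = 2; a full eighth-note triplet (3 notes) (three triplet eighths span one quarter) = 2; eighth note = 1; half = 4.
Adding: 4 + 6 + 6 + 1 + 4 + 4 + 2 + 2 + 1 + 4 = 34.
34 ÷ 2 = 17 beats.

17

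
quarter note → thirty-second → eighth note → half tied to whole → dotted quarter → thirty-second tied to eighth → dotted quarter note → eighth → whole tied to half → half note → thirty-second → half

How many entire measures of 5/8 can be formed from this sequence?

One bar of 5/8 = 20 thirty-second notes.
Express everything in thirty-second notes: quarter note = 8; thirty-second = 1; eighth note = 4; half tied to whole (half + whole) = 48; dotted quarter = 12; thirty-second tied to eighth (thirty-second + eighth) = 5; dotted quarter note = 12; eighth = 4; whole tied to half (whole + half) = 48; half note = 16; thirty-second = 1; half = 16.
Sum: 8 + 1 + 4 + 48 + 12 + 5 + 12 + 4 + 48 + 16 + 1 + 16 = 175.
175 ÷ 20 = 8 complete bars with 15 left over.

8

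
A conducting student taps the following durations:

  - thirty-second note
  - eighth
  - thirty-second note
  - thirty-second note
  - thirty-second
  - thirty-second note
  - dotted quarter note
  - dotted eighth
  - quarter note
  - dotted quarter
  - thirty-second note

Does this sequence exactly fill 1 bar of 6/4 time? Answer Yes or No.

One bar of 6/4 = 48 thirty-second notes.
Working in thirty-second notes: thirty-second note = 1; eighth = 4; thirty-second note = 1; thirty-second note = 1; thirty-second = 1; thirty-second note = 1; dotted quarter note = 12; dotted eighth = 6; quarter note = 8; dotted quarter = 12; thirty-second note = 1.
Sum: 1 + 4 + 1 + 1 + 1 + 1 + 12 + 6 + 8 + 12 + 1 = 48.
48 equals 48, so the answer is Yes.

Yes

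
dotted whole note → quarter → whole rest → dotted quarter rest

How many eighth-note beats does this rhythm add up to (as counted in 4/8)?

25

One eighth-note beat = 2 sixteenth notes.
In sixteenth notes: dotted whole note = 24; quarter = 4; whole rest = 16; dotted quarter rest = 6.
Adding: 24 + 4 + 16 + 6 = 50.
50 ÷ 2 = 25 beats.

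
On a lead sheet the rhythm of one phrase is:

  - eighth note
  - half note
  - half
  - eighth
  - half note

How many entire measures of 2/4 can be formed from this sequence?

3

One bar of 2/4 = 4 eighth notes.
Working in eighth notes: eighth note = 1; half note = 4; half = 4; eighth = 1; half note = 4.
Sum: 1 + 4 + 4 + 1 + 4 = 14.
14 ÷ 4 = 3 complete bars with 2 left over.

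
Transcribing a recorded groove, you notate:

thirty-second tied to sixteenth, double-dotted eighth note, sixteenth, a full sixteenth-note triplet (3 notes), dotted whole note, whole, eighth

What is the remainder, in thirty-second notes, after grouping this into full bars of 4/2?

36

One bar of 4/2 = 64 thirty-second notes.
Convert each value to thirty-second notes: thirty-second tied to sixteenth (thirty-second + sixteenth) = 3; double-dotted eighth note = 7; sixteenth = 2; a full sixteenth-note triplet (3 notes) (three triplet sixteenths span one eighth) = 4; dotted whole note = 48; whole = 32; eighth = 4.
Altogether 3 + 7 + 2 + 4 + 48 + 32 + 4 = 100.
100 ÷ 64 = 1 complete bar with 36 thirty-second notes remaining.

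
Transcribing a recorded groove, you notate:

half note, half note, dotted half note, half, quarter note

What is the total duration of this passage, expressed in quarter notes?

10

Express everything in quarter notes: half note = 2; half note = 2; dotted half note = 3; half = 2; quarter note = 1.
Total: 2 + 2 + 3 + 2 + 1 = 10 quarter notes.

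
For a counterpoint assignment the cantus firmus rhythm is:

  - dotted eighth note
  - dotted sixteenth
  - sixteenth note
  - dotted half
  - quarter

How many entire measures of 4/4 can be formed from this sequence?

One bar of 4/4 = 32 thirty-second notes.
Convert each value to thirty-second notes: dotted eighth note = 6; dotted sixteenth = 3; sixteenth note = 2; dotted half = 24; quarter = 8.
Adding: 6 + 3 + 2 + 24 + 8 = 43.
43 ÷ 32 = 1 complete bar with 11 left over.

1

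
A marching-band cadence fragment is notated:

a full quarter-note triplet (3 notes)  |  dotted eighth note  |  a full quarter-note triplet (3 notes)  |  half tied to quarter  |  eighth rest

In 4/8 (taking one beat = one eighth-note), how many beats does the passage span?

16.5

One eighth-note beat = 2 sixteenth notes.
Working in sixteenth notes: a full quarter-note triplet (3 notes) (three triplet quarters span one half) = 8; dotted eighth note = 3; a full quarter-note triplet (3 notes) (three triplet quarters span one half) = 8; half tied to quarter (half + quarter) = 12; eighth rest = 2.
Total: 8 + 3 + 8 + 12 + 2 = 33.
33 ÷ 2 = 16.5 beats.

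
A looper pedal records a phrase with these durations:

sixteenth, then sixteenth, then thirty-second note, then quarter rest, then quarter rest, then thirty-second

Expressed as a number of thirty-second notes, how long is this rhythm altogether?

Convert each value to thirty-second notes: sixteenth = 2; sixteenth = 2; thirty-second note = 1; quarter rest = 8; quarter rest = 8; thirty-second = 1.
Total: 2 + 2 + 1 + 8 + 8 + 1 = 22 thirty-second notes.

22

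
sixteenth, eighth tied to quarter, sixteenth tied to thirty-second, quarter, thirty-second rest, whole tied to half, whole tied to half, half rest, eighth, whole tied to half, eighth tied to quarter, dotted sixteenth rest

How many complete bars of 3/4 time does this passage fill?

One bar of 3/4 = 24 thirty-second notes.
In thirty-second notes: sixteenth = 2; eighth tied to quarter (eighth + quarter) = 12; sixteenth tied to thirty-second (sixteenth + thirty-second) = 3; quarter = 8; thirty-second rest = 1; whole tied to half (whole + half) = 48; whole tied to half (whole + half) = 48; half rest = 16; eighth = 4; whole tied to half (whole + half) = 48; eighth tied to quarter (eighth + quarter) = 12; dotted sixteenth rest = 3.
Altogether 2 + 12 + 3 + 8 + 1 + 48 + 48 + 16 + 4 + 48 + 12 + 3 = 205.
205 ÷ 24 = 8 complete bars with 13 left over.

8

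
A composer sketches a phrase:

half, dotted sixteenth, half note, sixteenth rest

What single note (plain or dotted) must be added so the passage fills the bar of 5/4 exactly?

The bar of 5/4 = 40 thirty-second notes.
Working in thirty-second notes: half = 16; dotted sixteenth = 3; half note = 16; sixteenth rest = 2.
Altogether 16 + 3 + 16 + 2 = 37.
Remaining: 40 − 37 = 3 thirty-second notes, which is a dotted sixteenth note.

dotted sixteenth note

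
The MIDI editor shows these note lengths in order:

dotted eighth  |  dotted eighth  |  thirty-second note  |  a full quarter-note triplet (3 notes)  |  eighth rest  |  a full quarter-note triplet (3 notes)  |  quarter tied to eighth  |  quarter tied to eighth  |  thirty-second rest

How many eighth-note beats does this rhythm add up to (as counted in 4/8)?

18.5

One eighth-note beat = 4 thirty-second notes.
Working in thirty-second notes: dotted eighth = 6; dotted eighth = 6; thirty-second note = 1; a full quarter-note triplet (3 notes) (three triplet quarters span one half) = 16; eighth rest = 4; a full quarter-note triplet (3 notes) (three triplet quarters span one half) = 16; quarter tied to eighth (quarter + eighth) = 12; quarter tied to eighth (quarter + eighth) = 12; thirty-second rest = 1.
Total: 6 + 6 + 1 + 16 + 4 + 16 + 12 + 12 + 1 = 74.
74 ÷ 4 = 18.5 beats.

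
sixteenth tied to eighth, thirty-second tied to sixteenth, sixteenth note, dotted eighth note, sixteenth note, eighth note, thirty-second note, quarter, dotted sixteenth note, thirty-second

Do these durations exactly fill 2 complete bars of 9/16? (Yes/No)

One bar of 9/16 = 18 thirty-second notes, so 2 bars = 36.
Each duration in thirty-second notes: sixteenth tied to eighth (sixteenth + eighth) = 6; thirty-second tied to sixteenth (thirty-second + sixteenth) = 3; sixteenth note = 2; dotted eighth note = 6; sixteenth note = 2; eighth note = 4; thirty-second note = 1; quarter = 8; dotted sixteenth note = 3; thirty-second = 1.
Sum: 6 + 3 + 2 + 6 + 2 + 4 + 1 + 8 + 3 + 1 = 36.
36 equals 36, so the answer is Yes.

Yes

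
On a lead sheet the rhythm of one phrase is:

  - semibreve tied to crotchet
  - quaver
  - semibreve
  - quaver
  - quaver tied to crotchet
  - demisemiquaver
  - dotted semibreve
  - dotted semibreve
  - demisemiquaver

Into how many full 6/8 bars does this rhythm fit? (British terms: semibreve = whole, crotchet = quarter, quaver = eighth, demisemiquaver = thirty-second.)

One bar of 6/8 = 24 thirty-second notes.
In thirty-second notes: semibreve tied to crotchet (semibreve + crotchet) = 40; quaver = 4; semibreve = 32; quaver = 4; quaver tied to crotchet (quaver + crotchet) = 12; demisemiquaver = 1; dotted semibreve = 48; dotted semibreve = 48; demisemiquaver = 1.
Altogether 40 + 4 + 32 + 4 + 12 + 1 + 48 + 48 + 1 = 190.
190 ÷ 24 = 7 complete bars with 22 left over.

7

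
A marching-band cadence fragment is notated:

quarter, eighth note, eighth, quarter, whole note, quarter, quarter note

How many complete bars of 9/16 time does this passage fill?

One bar of 9/16 = 9 sixteenth notes.
Express everything in sixteenth notes: quarter = 4; eighth note = 2; eighth = 2; quarter = 4; whole note = 16; quarter = 4; quarter note = 4.
Altogether 4 + 2 + 2 + 4 + 16 + 4 + 4 = 36.
36 ÷ 9 = 4 complete bars with 0 left over.

4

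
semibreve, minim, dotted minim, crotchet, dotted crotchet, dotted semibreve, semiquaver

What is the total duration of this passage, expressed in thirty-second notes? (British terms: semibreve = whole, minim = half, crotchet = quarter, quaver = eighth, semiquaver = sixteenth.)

Express everything in thirty-second notes: semibreve = 32; minim = 16; dotted minim = 24; crotchet = 8; dotted crotchet = 12; dotted semibreve = 48; semiquaver = 2.
Sum: 32 + 16 + 24 + 8 + 12 + 48 + 2 = 142 thirty-second notes.

142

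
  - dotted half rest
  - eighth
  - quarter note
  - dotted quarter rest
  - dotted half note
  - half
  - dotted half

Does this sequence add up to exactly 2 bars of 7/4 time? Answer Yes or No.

One bar of 7/4 = 14 eighth notes, so 2 bars = 28.
Express everything in eighth notes: dotted half rest = 6; eighth = 1; quarter note = 2; dotted quarter rest = 3; dotted half note = 6; half = 4; dotted half = 6.
Altogether 6 + 1 + 2 + 3 + 6 + 4 + 6 = 28.
28 equals 28, so the answer is Yes.

Yes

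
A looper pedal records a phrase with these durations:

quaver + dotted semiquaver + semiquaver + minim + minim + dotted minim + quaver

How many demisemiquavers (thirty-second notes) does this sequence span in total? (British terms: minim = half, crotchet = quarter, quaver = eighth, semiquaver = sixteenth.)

Express everything in thirty-second notes: quaver = 4; dotted semiquaver = 3; semiquaver = 2; minim = 16; minim = 16; dotted minim = 24; quaver = 4.
Total: 4 + 3 + 2 + 16 + 16 + 24 + 4 = 69 thirty-second notes.

69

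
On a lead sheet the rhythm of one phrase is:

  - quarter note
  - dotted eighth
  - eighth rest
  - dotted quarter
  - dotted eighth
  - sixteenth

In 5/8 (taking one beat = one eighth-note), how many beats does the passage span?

9.5

One eighth-note beat = 2 sixteenth notes.
Convert each value to sixteenth notes: quarter note = 4; dotted eighth = 3; eighth rest = 2; dotted quarter = 6; dotted eighth = 3; sixteenth = 1.
Adding: 4 + 3 + 2 + 6 + 3 + 1 = 19.
19 ÷ 2 = 9.5 beats.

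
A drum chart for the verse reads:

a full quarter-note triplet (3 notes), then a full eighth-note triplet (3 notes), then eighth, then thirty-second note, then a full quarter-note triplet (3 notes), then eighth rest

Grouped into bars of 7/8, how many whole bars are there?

1

One bar of 7/8 = 28 thirty-second notes.
Working in thirty-second notes: a full quarter-note triplet (3 notes) (three triplet quarters span one half) = 16; a full eighth-note triplet (3 notes) (three triplet eighths span one quarter) = 8; eighth = 4; thirty-second note = 1; a full quarter-note triplet (3 notes) (three triplet quarters span one half) = 16; eighth rest = 4.
Altogether 16 + 8 + 4 + 1 + 16 + 4 = 49.
49 ÷ 28 = 1 complete bar with 21 left over.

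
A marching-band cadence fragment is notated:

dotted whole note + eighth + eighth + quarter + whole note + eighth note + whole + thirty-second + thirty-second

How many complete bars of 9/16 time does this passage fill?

7

One bar of 9/16 = 18 thirty-second notes.
Each duration in thirty-second notes: dotted whole note = 48; eighth = 4; eighth = 4; quarter = 8; whole note = 32; eighth note = 4; whole = 32; thirty-second = 1; thirty-second = 1.
Adding: 48 + 4 + 4 + 8 + 32 + 4 + 32 + 1 + 1 = 134.
134 ÷ 18 = 7 complete bars with 8 left over.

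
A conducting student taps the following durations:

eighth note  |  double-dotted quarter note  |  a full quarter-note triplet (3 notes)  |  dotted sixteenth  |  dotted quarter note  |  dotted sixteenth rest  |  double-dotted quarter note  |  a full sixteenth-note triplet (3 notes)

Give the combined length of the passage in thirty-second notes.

Working in thirty-second notes: eighth note = 4; double-dotted quarter note = 14; a full quarter-note triplet (3 notes) (three triplet quarters span one half) = 16; dotted sixteenth = 3; dotted quarter note = 12; dotted sixteenth rest = 3; double-dotted quarter note = 14; a full sixteenth-note triplet (3 notes) (three triplet sixteenths span one eighth) = 4.
Altogether 4 + 14 + 16 + 3 + 12 + 3 + 14 + 4 = 70 thirty-second notes.

70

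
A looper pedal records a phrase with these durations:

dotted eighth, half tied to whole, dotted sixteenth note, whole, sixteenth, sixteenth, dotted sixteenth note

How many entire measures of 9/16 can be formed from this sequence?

One bar of 9/16 = 18 thirty-second notes.
Each duration in thirty-second notes: dotted eighth = 6; half tied to whole (half + whole) = 48; dotted sixteenth note = 3; whole = 32; sixteenth = 2; sixteenth = 2; dotted sixteenth note = 3.
Total: 6 + 48 + 3 + 32 + 2 + 2 + 3 = 96.
96 ÷ 18 = 5 complete bars with 6 left over.

5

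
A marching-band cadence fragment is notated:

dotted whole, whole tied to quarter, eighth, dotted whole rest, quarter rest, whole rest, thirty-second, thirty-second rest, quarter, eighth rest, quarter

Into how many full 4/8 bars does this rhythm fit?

12

One bar of 4/8 = 16 thirty-second notes.
Each duration in thirty-second notes: dotted whole = 48; whole tied to quarter (whole + quarter) = 40; eighth = 4; dotted whole rest = 48; quarter rest = 8; whole rest = 32; thirty-second = 1; thirty-second rest = 1; quarter = 8; eighth rest = 4; quarter = 8.
Adding: 48 + 40 + 4 + 48 + 8 + 32 + 1 + 1 + 8 + 4 + 8 = 202.
202 ÷ 16 = 12 complete bars with 10 left over.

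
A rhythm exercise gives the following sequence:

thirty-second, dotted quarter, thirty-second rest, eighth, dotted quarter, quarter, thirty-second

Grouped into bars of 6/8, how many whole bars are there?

1

One bar of 6/8 = 24 thirty-second notes.
Express everything in thirty-second notes: thirty-second = 1; dotted quarter = 12; thirty-second rest = 1; eighth = 4; dotted quarter = 12; quarter = 8; thirty-second = 1.
Adding: 1 + 12 + 1 + 4 + 12 + 8 + 1 = 39.
39 ÷ 24 = 1 complete bar with 15 left over.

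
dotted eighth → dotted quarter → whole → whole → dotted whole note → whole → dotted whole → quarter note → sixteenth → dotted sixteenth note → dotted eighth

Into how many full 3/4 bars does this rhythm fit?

One bar of 3/4 = 24 thirty-second notes.
In thirty-second notes: dotted eighth = 6; dotted quarter = 12; whole = 32; whole = 32; dotted whole note = 48; whole = 32; dotted whole = 48; quarter note = 8; sixteenth = 2; dotted sixteenth note = 3; dotted eighth = 6.
Altogether 6 + 12 + 32 + 32 + 48 + 32 + 48 + 8 + 2 + 3 + 6 = 229.
229 ÷ 24 = 9 complete bars with 13 left over.

9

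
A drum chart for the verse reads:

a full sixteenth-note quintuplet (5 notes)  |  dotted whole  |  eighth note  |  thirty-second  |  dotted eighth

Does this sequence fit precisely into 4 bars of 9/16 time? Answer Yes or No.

One bar of 9/16 = 18 thirty-second notes, so 4 bars = 72.
In thirty-second notes: a full sixteenth-note quintuplet (5 notes) (five quintuplet sixteenths span one quarter) = 8; dotted whole = 48; eighth note = 4; thirty-second = 1; dotted eighth = 6.
Total: 8 + 48 + 4 + 1 + 6 = 67.
67 falls short of 72, so the answer is No.

No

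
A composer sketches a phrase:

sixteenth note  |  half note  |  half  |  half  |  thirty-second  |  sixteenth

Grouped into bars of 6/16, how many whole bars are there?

One bar of 6/16 = 12 thirty-second notes.
Express everything in thirty-second notes: sixteenth note = 2; half note = 16; half = 16; half = 16; thirty-second = 1; sixteenth = 2.
Sum: 2 + 16 + 16 + 16 + 1 + 2 = 53.
53 ÷ 12 = 4 complete bars with 5 left over.

4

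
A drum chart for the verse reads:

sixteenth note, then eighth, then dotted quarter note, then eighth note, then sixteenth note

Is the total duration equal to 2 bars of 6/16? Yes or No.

One bar of 6/16 = 6 sixteenth notes, so 2 bars = 12.
Working in sixteenth notes: sixteenth note = 1; eighth = 2; dotted quarter note = 6; eighth note = 2; sixteenth note = 1.
Altogether 1 + 2 + 6 + 2 + 1 = 12.
12 equals 12, so the answer is Yes.

Yes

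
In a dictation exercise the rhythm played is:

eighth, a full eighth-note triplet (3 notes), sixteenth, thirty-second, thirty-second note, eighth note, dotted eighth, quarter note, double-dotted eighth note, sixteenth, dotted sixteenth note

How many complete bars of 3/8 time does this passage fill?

One bar of 3/8 = 12 thirty-second notes.
In thirty-second notes: eighth = 4; a full eighth-note triplet (3 notes) (three triplet eighths span one quarter) = 8; sixteenth = 2; thirty-second = 1; thirty-second note = 1; eighth note = 4; dotted eighth = 6; quarter note = 8; double-dotted eighth note = 7; sixteenth = 2; dotted sixteenth note = 3.
Altogether 4 + 8 + 2 + 1 + 1 + 4 + 6 + 8 + 7 + 2 + 3 = 46.
46 ÷ 12 = 3 complete bars with 10 left over.

3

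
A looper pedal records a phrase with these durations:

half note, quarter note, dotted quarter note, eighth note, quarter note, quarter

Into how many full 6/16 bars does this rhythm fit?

4

One bar of 6/16 = 3 eighth notes.
Working in eighth notes: half note = 4; quarter note = 2; dotted quarter note = 3; eighth note = 1; quarter note = 2; quarter = 2.
Adding: 4 + 2 + 3 + 1 + 2 + 2 = 14.
14 ÷ 3 = 4 complete bars with 2 left over.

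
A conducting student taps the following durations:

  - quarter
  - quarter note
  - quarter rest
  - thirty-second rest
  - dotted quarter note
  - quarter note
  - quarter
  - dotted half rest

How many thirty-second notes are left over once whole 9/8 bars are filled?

5

One bar of 9/8 = 36 thirty-second notes.
In thirty-second notes: quarter = 8; quarter note = 8; quarter rest = 8; thirty-second rest = 1; dotted quarter note = 12; quarter note = 8; quarter = 8; dotted half rest = 24.
Adding: 8 + 8 + 8 + 1 + 12 + 8 + 8 + 24 = 77.
77 ÷ 36 = 2 complete bars with 5 thirty-second notes remaining.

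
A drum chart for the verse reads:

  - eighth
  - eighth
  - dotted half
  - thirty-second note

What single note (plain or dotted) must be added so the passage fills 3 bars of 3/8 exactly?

dotted sixteenth note

3 bars of 3/8 = 36 thirty-second notes.
Working in thirty-second notes: eighth = 4; eighth = 4; dotted half = 24; thirty-second note = 1.
Adding: 4 + 4 + 24 + 1 = 33.
Remaining: 36 − 33 = 3 thirty-second notes, which is a dotted sixteenth note.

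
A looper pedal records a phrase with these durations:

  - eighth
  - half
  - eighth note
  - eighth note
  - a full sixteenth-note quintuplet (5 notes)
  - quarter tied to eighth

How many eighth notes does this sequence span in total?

In eighth notes: eighth = 1; half = 4; eighth note = 1; eighth note = 1; a full sixteenth-note quintuplet (5 notes) (five quintuplet sixteenths span one quarter) = 2; quarter tied to eighth (quarter + eighth) = 3.
Altogether 1 + 4 + 1 + 1 + 2 + 3 = 12 eighth notes.

12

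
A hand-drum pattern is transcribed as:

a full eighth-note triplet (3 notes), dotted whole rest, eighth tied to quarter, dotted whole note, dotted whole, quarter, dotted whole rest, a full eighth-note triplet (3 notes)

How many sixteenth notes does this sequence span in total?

114

Convert each value to sixteenth notes: a full eighth-note triplet (3 notes) (three triplet eighths span one quarter) = 4; dotted whole rest = 24; eighth tied to quarter (eighth + quarter) = 6; dotted whole note = 24; dotted whole = 24; quarter = 4; dotted whole rest = 24; a full eighth-note triplet (3 notes) (three triplet eighths span one quarter) = 4.
Altogether 4 + 24 + 6 + 24 + 24 + 4 + 24 + 4 = 114 sixteenth notes.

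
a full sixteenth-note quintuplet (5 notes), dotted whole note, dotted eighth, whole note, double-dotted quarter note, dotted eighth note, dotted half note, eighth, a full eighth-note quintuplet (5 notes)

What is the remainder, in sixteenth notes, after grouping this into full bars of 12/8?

One bar of 12/8 = 24 sixteenth notes.
In sixteenth notes: a full sixteenth-note quintuplet (5 notes) (five quintuplet sixteenths span one quarter) = 4; dotted whole note = 24; dotted eighth = 3; whole note = 16; double-dotted quarter note = 7; dotted eighth note = 3; dotted half note = 12; eighth = 2; a full eighth-note quintuplet (5 notes) (five quintuplet eighths span one half) = 8.
Sum: 4 + 24 + 3 + 16 + 7 + 3 + 12 + 2 + 8 = 79.
79 ÷ 24 = 3 complete bars with 7 sixteenth notes remaining.

7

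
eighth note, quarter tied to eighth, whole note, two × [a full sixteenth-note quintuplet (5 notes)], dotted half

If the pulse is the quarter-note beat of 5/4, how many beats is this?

11

One quarter-note beat = 2 eighth notes.
Convert each value to eighth notes: eighth note = 1; quarter tied to eighth (quarter + eighth) = 3; whole note = 8; a full sixteenth-note quintuplet (5 notes) (five quintuplet sixteenths span one quarter) = 2; a full sixteenth-note quintuplet (5 notes) (five quintuplet sixteenths span one quarter) = 2; dotted half = 6.
Adding: 1 + 3 + 8 + 2 + 2 + 6 = 22.
22 ÷ 2 = 11 beats.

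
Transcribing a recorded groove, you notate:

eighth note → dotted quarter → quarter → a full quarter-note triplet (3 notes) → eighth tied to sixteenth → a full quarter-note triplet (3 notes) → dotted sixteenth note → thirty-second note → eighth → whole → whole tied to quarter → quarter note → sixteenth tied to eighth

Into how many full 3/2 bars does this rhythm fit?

One bar of 3/2 = 48 thirty-second notes.
Convert each value to thirty-second notes: eighth note = 4; dotted quarter = 12; quarter = 8; a full quarter-note triplet (3 notes) (three triplet quarters span one half) = 16; eighth tied to sixteenth (eighth + sixteenth) = 6; a full quarter-note triplet (3 notes) (three triplet quarters span one half) = 16; dotted sixteenth note = 3; thirty-second note = 1; eighth = 4; whole = 32; whole tied to quarter (whole + quarter) = 40; quarter note = 8; sixteenth tied to eighth (sixteenth + eighth) = 6.
Sum: 4 + 12 + 8 + 16 + 6 + 16 + 3 + 1 + 4 + 32 + 40 + 8 + 6 = 156.
156 ÷ 48 = 3 complete bars with 12 left over.

3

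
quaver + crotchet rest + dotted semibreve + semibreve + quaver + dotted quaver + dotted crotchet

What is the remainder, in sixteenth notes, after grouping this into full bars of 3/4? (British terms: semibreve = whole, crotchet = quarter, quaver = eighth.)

One bar of 3/4 = 12 sixteenth notes.
Working in sixteenth notes: quaver = 2; crotchet rest = 4; dotted semibreve = 24; semibreve = 16; quaver = 2; dotted quaver = 3; dotted crotchet = 6.
Total: 2 + 4 + 24 + 16 + 2 + 3 + 6 = 57.
57 ÷ 12 = 4 complete bars with 9 sixteenth notes remaining.

9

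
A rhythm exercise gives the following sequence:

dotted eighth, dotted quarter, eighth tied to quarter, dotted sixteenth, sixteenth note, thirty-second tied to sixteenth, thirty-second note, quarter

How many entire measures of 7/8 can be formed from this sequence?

1

One bar of 7/8 = 28 thirty-second notes.
Express everything in thirty-second notes: dotted eighth = 6; dotted quarter = 12; eighth tied to quarter (eighth + quarter) = 12; dotted sixteenth = 3; sixteenth note = 2; thirty-second tied to sixteenth (thirty-second + sixteenth) = 3; thirty-second note = 1; quarter = 8.
Sum: 6 + 12 + 12 + 3 + 2 + 3 + 1 + 8 = 47.
47 ÷ 28 = 1 complete bar with 19 left over.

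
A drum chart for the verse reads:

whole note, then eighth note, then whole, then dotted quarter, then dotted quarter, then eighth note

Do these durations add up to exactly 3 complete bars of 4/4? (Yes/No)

Yes

One bar of 4/4 = 8 eighth notes, so 3 bars = 24.
Express everything in eighth notes: whole note = 8; eighth note = 1; whole = 8; dotted quarter = 3; dotted quarter = 3; eighth note = 1.
Total: 8 + 1 + 8 + 3 + 3 + 1 = 24.
24 equals 24, so the answer is Yes.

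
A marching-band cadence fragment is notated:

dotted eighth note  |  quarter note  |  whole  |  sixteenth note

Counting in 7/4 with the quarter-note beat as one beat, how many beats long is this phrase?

One quarter-note beat = 4 sixteenth notes.
Each duration in sixteenth notes: dotted eighth note = 3; quarter note = 4; whole = 16; sixteenth note = 1.
Sum: 3 + 4 + 16 + 1 = 24.
24 ÷ 4 = 6 beats.

6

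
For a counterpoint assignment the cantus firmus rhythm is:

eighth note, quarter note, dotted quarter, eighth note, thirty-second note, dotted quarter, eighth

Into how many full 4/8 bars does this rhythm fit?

2

One bar of 4/8 = 16 thirty-second notes.
Express everything in thirty-second notes: eighth note = 4; quarter note = 8; dotted quarter = 12; eighth note = 4; thirty-second note = 1; dotted quarter = 12; eighth = 4.
Total: 4 + 8 + 12 + 4 + 1 + 12 + 4 = 45.
45 ÷ 16 = 2 complete bars with 13 left over.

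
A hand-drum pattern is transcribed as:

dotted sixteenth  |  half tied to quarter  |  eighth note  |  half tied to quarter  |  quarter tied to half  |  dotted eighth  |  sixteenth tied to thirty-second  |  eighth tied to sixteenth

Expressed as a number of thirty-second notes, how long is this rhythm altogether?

94

Working in thirty-second notes: dotted sixteenth = 3; half tied to quarter (half + quarter) = 24; eighth note = 4; half tied to quarter (half + quarter) = 24; quarter tied to half (quarter + half) = 24; dotted eighth = 6; sixteenth tied to thirty-second (sixteenth + thirty-second) = 3; eighth tied to sixteenth (eighth + sixteenth) = 6.
Adding: 3 + 24 + 4 + 24 + 24 + 6 + 3 + 6 = 94 thirty-second notes.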